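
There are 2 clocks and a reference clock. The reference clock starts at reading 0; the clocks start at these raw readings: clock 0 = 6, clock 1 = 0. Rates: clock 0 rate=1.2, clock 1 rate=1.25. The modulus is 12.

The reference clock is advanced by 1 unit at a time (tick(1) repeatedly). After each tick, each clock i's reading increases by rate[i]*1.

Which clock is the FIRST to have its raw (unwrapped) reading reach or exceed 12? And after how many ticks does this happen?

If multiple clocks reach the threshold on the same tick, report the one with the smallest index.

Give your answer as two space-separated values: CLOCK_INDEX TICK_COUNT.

Answer: 0 5

Derivation:
clock 0: start=6, rate=1.2, needs 12-6 = 6; ticks = ceil(6/1.2) = ceil(5.0000) = 5; reading at tick 5 = 6 + 1.2*5 = 12.0000
clock 1: start=0, rate=1.25, needs 12-0 = 12; ticks = ceil(12/1.25) = ceil(9.6000) = 10; reading at tick 10 = 0 + 1.25*10 = 12.5000
Minimum tick count = 5; winners = [0]; smallest index = 0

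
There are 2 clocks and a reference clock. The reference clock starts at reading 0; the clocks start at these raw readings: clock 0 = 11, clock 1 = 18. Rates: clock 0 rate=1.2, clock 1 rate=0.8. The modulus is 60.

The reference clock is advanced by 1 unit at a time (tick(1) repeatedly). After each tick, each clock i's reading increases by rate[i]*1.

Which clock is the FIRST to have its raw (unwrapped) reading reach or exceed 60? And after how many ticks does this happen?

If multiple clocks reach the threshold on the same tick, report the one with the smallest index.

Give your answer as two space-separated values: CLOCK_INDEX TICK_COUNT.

clock 0: start=11, rate=1.2, needs 60-11 = 49; ticks = ceil(49/1.2) = ceil(40.8333) = 41; reading at tick 41 = 11 + 1.2*41 = 60.2000
clock 1: start=18, rate=0.8, needs 60-18 = 42; ticks = ceil(42/0.8) = ceil(52.5000) = 53; reading at tick 53 = 18 + 0.8*53 = 60.4000
Minimum tick count = 41; winners = [0]; smallest index = 0

Answer: 0 41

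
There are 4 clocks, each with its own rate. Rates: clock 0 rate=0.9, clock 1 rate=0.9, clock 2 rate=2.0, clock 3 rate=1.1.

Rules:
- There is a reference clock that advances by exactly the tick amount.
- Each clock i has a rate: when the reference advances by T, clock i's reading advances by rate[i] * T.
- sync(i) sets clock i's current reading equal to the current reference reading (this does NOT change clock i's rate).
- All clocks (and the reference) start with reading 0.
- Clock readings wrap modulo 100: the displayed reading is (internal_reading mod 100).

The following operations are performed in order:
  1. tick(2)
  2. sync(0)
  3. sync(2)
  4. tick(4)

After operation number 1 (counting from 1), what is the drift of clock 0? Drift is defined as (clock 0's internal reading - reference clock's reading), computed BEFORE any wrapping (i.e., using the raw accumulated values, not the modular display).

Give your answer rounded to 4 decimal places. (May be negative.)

After op 1 tick(2): ref=2.0000 raw=[1.8000 1.8000 4.0000 2.2000]
Drift of clock 0 after op 1: 1.8000 - 2.0000 = -0.2000

Answer: -0.2000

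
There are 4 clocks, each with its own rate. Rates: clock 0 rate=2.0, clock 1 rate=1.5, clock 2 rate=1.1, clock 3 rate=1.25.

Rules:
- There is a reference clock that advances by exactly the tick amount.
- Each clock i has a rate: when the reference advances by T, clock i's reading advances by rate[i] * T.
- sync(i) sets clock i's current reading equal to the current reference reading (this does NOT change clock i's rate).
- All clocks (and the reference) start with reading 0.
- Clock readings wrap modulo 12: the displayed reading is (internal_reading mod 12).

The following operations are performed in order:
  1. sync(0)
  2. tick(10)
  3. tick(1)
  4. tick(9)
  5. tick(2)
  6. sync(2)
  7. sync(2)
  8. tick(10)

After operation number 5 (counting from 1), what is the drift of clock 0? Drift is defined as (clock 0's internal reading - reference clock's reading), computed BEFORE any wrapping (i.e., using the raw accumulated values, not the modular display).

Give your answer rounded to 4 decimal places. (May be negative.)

Answer: 22.0000

Derivation:
After op 1 sync(0): ref=0.0000 raw=[0.0000 0.0000 0.0000 0.0000]
After op 2 tick(10): ref=10.0000 raw=[20.0000 15.0000 11.0000 12.5000]
After op 3 tick(1): ref=11.0000 raw=[22.0000 16.5000 12.1000 13.7500]
After op 4 tick(9): ref=20.0000 raw=[40.0000 30.0000 22.0000 25.0000]
After op 5 tick(2): ref=22.0000 raw=[44.0000 33.0000 24.2000 27.5000]
Drift of clock 0 after op 5: 44.0000 - 22.0000 = 22.0000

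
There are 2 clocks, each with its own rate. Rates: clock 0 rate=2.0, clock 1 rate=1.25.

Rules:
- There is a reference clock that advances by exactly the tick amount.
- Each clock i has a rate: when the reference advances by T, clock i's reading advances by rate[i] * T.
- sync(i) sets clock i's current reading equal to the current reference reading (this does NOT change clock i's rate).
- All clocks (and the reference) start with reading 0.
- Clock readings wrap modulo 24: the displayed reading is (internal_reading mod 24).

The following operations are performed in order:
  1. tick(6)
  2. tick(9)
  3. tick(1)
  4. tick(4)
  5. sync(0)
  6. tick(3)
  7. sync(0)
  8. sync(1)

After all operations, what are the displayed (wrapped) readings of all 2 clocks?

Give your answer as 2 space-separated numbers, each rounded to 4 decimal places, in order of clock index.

Answer: 23.0000 23.0000

Derivation:
After op 1 tick(6): ref=6.0000 raw=[12.0000 7.5000]
After op 2 tick(9): ref=15.0000 raw=[30.0000 18.7500]
After op 3 tick(1): ref=16.0000 raw=[32.0000 20.0000]
After op 4 tick(4): ref=20.0000 raw=[40.0000 25.0000]
After op 5 sync(0): ref=20.0000 raw=[20.0000 25.0000]
After op 6 tick(3): ref=23.0000 raw=[26.0000 28.7500]
After op 7 sync(0): ref=23.0000 raw=[23.0000 28.7500]
After op 8 sync(1): ref=23.0000 raw=[23.0000 23.0000]
Wrap final raw readings (mod 24): 23.0000 mod 24 = 23.0000; 23.0000 mod 24 = 23.0000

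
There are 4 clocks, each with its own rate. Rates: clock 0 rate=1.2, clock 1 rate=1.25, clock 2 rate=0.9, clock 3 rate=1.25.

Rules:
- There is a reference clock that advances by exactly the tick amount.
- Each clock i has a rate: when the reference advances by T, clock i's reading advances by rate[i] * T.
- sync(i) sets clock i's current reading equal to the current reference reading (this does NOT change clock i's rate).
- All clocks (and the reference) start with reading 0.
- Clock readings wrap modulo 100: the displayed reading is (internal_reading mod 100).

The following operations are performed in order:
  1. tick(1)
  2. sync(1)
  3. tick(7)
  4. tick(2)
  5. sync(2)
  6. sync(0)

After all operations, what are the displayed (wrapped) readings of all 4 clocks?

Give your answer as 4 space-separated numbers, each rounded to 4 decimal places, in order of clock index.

After op 1 tick(1): ref=1.0000 raw=[1.2000 1.2500 0.9000 1.2500]
After op 2 sync(1): ref=1.0000 raw=[1.2000 1.0000 0.9000 1.2500]
After op 3 tick(7): ref=8.0000 raw=[9.6000 9.7500 7.2000 10.0000]
After op 4 tick(2): ref=10.0000 raw=[12.0000 12.2500 9.0000 12.5000]
After op 5 sync(2): ref=10.0000 raw=[12.0000 12.2500 10.0000 12.5000]
After op 6 sync(0): ref=10.0000 raw=[10.0000 12.2500 10.0000 12.5000]
Wrap final raw readings (mod 100): 10.0000 mod 100 = 10.0000; 12.2500 mod 100 = 12.2500; 10.0000 mod 100 = 10.0000; 12.5000 mod 100 = 12.5000

Answer: 10.0000 12.2500 10.0000 12.5000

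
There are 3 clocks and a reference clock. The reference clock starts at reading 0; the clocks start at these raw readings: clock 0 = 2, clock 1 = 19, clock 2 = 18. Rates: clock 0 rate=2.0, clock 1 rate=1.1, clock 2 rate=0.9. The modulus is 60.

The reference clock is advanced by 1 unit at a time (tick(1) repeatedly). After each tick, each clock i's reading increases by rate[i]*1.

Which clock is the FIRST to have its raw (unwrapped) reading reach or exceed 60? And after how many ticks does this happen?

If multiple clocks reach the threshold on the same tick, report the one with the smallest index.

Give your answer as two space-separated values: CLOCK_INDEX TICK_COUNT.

Answer: 0 29

Derivation:
clock 0: start=2, rate=2.0, needs 60-2 = 58; ticks = ceil(58/2.0) = ceil(29.0000) = 29; reading at tick 29 = 2 + 2.0*29 = 60.0000
clock 1: start=19, rate=1.1, needs 60-19 = 41; ticks = ceil(41/1.1) = ceil(37.2727) = 38; reading at tick 38 = 19 + 1.1*38 = 60.8000
clock 2: start=18, rate=0.9, needs 60-18 = 42; ticks = ceil(42/0.9) = ceil(46.6667) = 47; reading at tick 47 = 18 + 0.9*47 = 60.3000
Minimum tick count = 29; winners = [0]; smallest index = 0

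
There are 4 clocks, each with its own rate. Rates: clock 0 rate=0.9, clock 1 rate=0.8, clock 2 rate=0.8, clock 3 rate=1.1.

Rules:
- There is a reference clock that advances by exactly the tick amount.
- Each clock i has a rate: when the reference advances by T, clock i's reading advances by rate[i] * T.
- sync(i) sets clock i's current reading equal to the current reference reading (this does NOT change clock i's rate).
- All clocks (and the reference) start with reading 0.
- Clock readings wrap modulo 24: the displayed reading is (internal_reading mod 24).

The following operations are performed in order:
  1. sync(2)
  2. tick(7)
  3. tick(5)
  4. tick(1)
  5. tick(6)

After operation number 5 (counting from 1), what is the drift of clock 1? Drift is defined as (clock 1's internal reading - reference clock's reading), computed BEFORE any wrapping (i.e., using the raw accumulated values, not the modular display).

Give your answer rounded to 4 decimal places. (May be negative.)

After op 1 sync(2): ref=0.0000 raw=[0.0000 0.0000 0.0000 0.0000]
After op 2 tick(7): ref=7.0000 raw=[6.3000 5.6000 5.6000 7.7000]
After op 3 tick(5): ref=12.0000 raw=[10.8000 9.6000 9.6000 13.2000]
After op 4 tick(1): ref=13.0000 raw=[11.7000 10.4000 10.4000 14.3000]
After op 5 tick(6): ref=19.0000 raw=[17.1000 15.2000 15.2000 20.9000]
Drift of clock 1 after op 5: 15.2000 - 19.0000 = -3.8000

Answer: -3.8000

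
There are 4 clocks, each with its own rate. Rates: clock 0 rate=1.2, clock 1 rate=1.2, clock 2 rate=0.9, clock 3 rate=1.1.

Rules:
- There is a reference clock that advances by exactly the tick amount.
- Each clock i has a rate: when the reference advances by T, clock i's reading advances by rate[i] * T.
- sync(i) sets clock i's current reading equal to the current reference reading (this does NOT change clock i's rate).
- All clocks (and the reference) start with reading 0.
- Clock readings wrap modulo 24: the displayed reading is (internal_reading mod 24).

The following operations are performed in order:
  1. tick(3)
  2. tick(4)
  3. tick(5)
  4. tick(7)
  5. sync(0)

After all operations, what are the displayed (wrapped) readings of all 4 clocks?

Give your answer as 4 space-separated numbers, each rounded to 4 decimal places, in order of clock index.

After op 1 tick(3): ref=3.0000 raw=[3.6000 3.6000 2.7000 3.3000]
After op 2 tick(4): ref=7.0000 raw=[8.4000 8.4000 6.3000 7.7000]
After op 3 tick(5): ref=12.0000 raw=[14.4000 14.4000 10.8000 13.2000]
After op 4 tick(7): ref=19.0000 raw=[22.8000 22.8000 17.1000 20.9000]
After op 5 sync(0): ref=19.0000 raw=[19.0000 22.8000 17.1000 20.9000]
Wrap final raw readings (mod 24): 19.0000 mod 24 = 19.0000; 22.8000 mod 24 = 22.8000; 17.1000 mod 24 = 17.1000; 20.9000 mod 24 = 20.9000

Answer: 19.0000 22.8000 17.1000 20.9000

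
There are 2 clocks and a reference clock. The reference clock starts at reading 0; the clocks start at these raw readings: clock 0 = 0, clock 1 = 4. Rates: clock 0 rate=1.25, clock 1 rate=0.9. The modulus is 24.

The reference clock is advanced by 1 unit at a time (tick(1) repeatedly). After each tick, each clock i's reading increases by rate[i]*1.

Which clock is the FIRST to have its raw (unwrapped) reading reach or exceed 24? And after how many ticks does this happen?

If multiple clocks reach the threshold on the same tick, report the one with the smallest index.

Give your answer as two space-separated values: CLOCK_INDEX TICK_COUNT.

Answer: 0 20

Derivation:
clock 0: start=0, rate=1.25, needs 24-0 = 24; ticks = ceil(24/1.25) = ceil(19.2000) = 20; reading at tick 20 = 0 + 1.25*20 = 25.0000
clock 1: start=4, rate=0.9, needs 24-4 = 20; ticks = ceil(20/0.9) = ceil(22.2222) = 23; reading at tick 23 = 4 + 0.9*23 = 24.7000
Minimum tick count = 20; winners = [0]; smallest index = 0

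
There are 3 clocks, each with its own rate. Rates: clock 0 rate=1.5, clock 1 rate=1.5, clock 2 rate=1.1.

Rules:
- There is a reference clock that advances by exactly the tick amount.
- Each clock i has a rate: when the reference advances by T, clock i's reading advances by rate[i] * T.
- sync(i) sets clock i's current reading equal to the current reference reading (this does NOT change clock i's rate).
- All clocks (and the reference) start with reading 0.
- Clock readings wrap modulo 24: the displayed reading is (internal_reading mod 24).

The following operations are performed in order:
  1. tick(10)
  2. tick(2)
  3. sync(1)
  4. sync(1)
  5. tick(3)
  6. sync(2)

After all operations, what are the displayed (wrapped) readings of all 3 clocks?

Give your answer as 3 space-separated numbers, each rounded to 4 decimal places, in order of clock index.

Answer: 22.5000 16.5000 15.0000

Derivation:
After op 1 tick(10): ref=10.0000 raw=[15.0000 15.0000 11.0000]
After op 2 tick(2): ref=12.0000 raw=[18.0000 18.0000 13.2000]
After op 3 sync(1): ref=12.0000 raw=[18.0000 12.0000 13.2000]
After op 4 sync(1): ref=12.0000 raw=[18.0000 12.0000 13.2000]
After op 5 tick(3): ref=15.0000 raw=[22.5000 16.5000 16.5000]
After op 6 sync(2): ref=15.0000 raw=[22.5000 16.5000 15.0000]
Wrap final raw readings (mod 24): 22.5000 mod 24 = 22.5000; 16.5000 mod 24 = 16.5000; 15.0000 mod 24 = 15.0000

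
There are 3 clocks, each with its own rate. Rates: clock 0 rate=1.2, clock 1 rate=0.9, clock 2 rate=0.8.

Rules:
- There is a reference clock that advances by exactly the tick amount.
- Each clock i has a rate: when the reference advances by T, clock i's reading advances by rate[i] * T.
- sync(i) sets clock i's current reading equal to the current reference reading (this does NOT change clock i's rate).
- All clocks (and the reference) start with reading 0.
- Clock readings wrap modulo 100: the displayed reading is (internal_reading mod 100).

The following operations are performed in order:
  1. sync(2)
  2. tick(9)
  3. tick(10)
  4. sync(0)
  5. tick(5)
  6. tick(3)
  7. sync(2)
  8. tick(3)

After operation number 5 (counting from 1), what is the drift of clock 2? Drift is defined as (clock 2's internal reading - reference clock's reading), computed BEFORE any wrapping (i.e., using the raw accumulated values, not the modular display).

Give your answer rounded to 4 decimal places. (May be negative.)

After op 1 sync(2): ref=0.0000 raw=[0.0000 0.0000 0.0000]
After op 2 tick(9): ref=9.0000 raw=[10.8000 8.1000 7.2000]
After op 3 tick(10): ref=19.0000 raw=[22.8000 17.1000 15.2000]
After op 4 sync(0): ref=19.0000 raw=[19.0000 17.1000 15.2000]
After op 5 tick(5): ref=24.0000 raw=[25.0000 21.6000 19.2000]
Drift of clock 2 after op 5: 19.2000 - 24.0000 = -4.8000

Answer: -4.8000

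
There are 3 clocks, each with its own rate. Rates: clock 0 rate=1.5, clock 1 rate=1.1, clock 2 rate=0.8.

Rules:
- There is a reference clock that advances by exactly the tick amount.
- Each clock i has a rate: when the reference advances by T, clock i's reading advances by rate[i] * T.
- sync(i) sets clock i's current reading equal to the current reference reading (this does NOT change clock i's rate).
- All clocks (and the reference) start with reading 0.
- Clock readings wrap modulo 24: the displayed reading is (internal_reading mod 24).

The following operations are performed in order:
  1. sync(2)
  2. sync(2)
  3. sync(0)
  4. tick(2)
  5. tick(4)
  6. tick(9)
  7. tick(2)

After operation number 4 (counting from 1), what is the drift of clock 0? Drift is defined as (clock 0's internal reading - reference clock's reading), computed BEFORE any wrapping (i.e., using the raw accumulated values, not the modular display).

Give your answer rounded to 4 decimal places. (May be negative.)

Answer: 1.0000

Derivation:
After op 1 sync(2): ref=0.0000 raw=[0.0000 0.0000 0.0000]
After op 2 sync(2): ref=0.0000 raw=[0.0000 0.0000 0.0000]
After op 3 sync(0): ref=0.0000 raw=[0.0000 0.0000 0.0000]
After op 4 tick(2): ref=2.0000 raw=[3.0000 2.2000 1.6000]
Drift of clock 0 after op 4: 3.0000 - 2.0000 = 1.0000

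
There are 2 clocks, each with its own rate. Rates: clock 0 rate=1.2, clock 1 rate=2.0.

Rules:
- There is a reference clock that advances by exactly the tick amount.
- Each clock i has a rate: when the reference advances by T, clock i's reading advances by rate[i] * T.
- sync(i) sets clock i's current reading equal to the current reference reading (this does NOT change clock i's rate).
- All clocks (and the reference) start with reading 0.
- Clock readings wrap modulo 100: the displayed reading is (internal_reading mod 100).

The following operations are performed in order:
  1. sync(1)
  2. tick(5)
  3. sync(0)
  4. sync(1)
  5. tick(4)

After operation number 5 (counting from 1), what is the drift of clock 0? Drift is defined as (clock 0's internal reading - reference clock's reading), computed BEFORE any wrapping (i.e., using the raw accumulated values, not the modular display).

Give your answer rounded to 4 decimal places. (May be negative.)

Answer: 0.8000

Derivation:
After op 1 sync(1): ref=0.0000 raw=[0.0000 0.0000]
After op 2 tick(5): ref=5.0000 raw=[6.0000 10.0000]
After op 3 sync(0): ref=5.0000 raw=[5.0000 10.0000]
After op 4 sync(1): ref=5.0000 raw=[5.0000 5.0000]
After op 5 tick(4): ref=9.0000 raw=[9.8000 13.0000]
Drift of clock 0 after op 5: 9.8000 - 9.0000 = 0.8000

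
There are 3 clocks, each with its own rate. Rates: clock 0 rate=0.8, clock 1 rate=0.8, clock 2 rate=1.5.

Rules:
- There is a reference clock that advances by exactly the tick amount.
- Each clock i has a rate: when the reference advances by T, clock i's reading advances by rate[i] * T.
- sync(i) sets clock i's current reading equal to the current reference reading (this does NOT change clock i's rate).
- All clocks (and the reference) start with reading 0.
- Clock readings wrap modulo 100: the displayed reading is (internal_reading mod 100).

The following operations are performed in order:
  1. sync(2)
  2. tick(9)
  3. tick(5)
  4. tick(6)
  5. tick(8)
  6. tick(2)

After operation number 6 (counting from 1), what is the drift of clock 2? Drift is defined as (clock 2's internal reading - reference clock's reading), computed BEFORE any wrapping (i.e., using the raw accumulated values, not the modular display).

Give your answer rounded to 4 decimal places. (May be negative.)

After op 1 sync(2): ref=0.0000 raw=[0.0000 0.0000 0.0000]
After op 2 tick(9): ref=9.0000 raw=[7.2000 7.2000 13.5000]
After op 3 tick(5): ref=14.0000 raw=[11.2000 11.2000 21.0000]
After op 4 tick(6): ref=20.0000 raw=[16.0000 16.0000 30.0000]
After op 5 tick(8): ref=28.0000 raw=[22.4000 22.4000 42.0000]
After op 6 tick(2): ref=30.0000 raw=[24.0000 24.0000 45.0000]
Drift of clock 2 after op 6: 45.0000 - 30.0000 = 15.0000

Answer: 15.0000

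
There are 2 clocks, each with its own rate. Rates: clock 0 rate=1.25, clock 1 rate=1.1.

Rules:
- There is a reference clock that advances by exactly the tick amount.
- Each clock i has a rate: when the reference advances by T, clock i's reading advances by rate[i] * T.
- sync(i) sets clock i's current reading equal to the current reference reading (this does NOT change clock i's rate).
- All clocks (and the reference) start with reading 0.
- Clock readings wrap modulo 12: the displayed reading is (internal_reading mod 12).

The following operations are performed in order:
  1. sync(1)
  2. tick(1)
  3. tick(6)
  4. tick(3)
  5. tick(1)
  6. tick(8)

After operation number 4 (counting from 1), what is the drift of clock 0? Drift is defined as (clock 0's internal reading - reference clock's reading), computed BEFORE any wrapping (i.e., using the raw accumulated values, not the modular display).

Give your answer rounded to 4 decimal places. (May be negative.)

Answer: 2.5000

Derivation:
After op 1 sync(1): ref=0.0000 raw=[0.0000 0.0000]
After op 2 tick(1): ref=1.0000 raw=[1.2500 1.1000]
After op 3 tick(6): ref=7.0000 raw=[8.7500 7.7000]
After op 4 tick(3): ref=10.0000 raw=[12.5000 11.0000]
Drift of clock 0 after op 4: 12.5000 - 10.0000 = 2.5000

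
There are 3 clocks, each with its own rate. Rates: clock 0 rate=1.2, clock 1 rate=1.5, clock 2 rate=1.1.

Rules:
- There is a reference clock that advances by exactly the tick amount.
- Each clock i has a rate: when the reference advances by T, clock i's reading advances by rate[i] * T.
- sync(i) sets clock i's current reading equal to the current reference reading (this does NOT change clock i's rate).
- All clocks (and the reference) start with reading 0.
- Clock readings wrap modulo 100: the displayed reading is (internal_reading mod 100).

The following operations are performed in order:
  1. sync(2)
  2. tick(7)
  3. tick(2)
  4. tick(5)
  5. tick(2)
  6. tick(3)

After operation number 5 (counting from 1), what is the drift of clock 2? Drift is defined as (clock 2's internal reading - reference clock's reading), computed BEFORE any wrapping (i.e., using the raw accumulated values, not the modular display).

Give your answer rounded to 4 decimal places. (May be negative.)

After op 1 sync(2): ref=0.0000 raw=[0.0000 0.0000 0.0000]
After op 2 tick(7): ref=7.0000 raw=[8.4000 10.5000 7.7000]
After op 3 tick(2): ref=9.0000 raw=[10.8000 13.5000 9.9000]
After op 4 tick(5): ref=14.0000 raw=[16.8000 21.0000 15.4000]
After op 5 tick(2): ref=16.0000 raw=[19.2000 24.0000 17.6000]
Drift of clock 2 after op 5: 17.6000 - 16.0000 = 1.6000

Answer: 1.6000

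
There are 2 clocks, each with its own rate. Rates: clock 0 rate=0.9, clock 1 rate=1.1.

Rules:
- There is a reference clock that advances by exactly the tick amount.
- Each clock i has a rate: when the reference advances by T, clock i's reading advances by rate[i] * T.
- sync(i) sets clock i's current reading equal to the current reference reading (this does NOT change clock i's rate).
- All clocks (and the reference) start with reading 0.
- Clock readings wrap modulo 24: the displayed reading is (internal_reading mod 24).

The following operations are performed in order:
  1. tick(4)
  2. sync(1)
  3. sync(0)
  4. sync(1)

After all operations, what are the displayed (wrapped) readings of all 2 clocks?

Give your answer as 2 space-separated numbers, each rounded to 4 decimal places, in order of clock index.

Answer: 4.0000 4.0000

Derivation:
After op 1 tick(4): ref=4.0000 raw=[3.6000 4.4000]
After op 2 sync(1): ref=4.0000 raw=[3.6000 4.0000]
After op 3 sync(0): ref=4.0000 raw=[4.0000 4.0000]
After op 4 sync(1): ref=4.0000 raw=[4.0000 4.0000]
Wrap final raw readings (mod 24): 4.0000 mod 24 = 4.0000; 4.0000 mod 24 = 4.0000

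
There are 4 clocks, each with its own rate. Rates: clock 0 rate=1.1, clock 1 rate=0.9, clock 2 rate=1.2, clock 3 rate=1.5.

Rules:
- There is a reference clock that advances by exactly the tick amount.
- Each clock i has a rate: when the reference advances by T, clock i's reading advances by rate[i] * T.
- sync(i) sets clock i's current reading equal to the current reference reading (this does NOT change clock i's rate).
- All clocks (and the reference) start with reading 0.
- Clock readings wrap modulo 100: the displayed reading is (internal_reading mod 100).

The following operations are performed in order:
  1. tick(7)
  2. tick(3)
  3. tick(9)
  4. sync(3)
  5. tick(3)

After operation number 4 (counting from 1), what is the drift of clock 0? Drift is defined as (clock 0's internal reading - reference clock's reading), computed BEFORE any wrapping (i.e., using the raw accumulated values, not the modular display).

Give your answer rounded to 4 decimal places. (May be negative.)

Answer: 1.9000

Derivation:
After op 1 tick(7): ref=7.0000 raw=[7.7000 6.3000 8.4000 10.5000]
After op 2 tick(3): ref=10.0000 raw=[11.0000 9.0000 12.0000 15.0000]
After op 3 tick(9): ref=19.0000 raw=[20.9000 17.1000 22.8000 28.5000]
After op 4 sync(3): ref=19.0000 raw=[20.9000 17.1000 22.8000 19.0000]
Drift of clock 0 after op 4: 20.9000 - 19.0000 = 1.9000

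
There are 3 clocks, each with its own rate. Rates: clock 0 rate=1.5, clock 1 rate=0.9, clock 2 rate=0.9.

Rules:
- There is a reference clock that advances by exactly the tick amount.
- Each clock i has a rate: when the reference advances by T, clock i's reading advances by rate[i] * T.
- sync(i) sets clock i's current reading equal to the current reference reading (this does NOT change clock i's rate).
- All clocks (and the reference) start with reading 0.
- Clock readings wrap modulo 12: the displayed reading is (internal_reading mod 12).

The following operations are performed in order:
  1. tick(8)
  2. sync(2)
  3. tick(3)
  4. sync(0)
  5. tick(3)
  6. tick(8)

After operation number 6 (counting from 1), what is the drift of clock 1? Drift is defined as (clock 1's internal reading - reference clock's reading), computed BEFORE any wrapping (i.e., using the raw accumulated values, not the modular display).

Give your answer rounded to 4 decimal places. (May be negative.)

After op 1 tick(8): ref=8.0000 raw=[12.0000 7.2000 7.2000]
After op 2 sync(2): ref=8.0000 raw=[12.0000 7.2000 8.0000]
After op 3 tick(3): ref=11.0000 raw=[16.5000 9.9000 10.7000]
After op 4 sync(0): ref=11.0000 raw=[11.0000 9.9000 10.7000]
After op 5 tick(3): ref=14.0000 raw=[15.5000 12.6000 13.4000]
After op 6 tick(8): ref=22.0000 raw=[27.5000 19.8000 20.6000]
Drift of clock 1 after op 6: 19.8000 - 22.0000 = -2.2000

Answer: -2.2000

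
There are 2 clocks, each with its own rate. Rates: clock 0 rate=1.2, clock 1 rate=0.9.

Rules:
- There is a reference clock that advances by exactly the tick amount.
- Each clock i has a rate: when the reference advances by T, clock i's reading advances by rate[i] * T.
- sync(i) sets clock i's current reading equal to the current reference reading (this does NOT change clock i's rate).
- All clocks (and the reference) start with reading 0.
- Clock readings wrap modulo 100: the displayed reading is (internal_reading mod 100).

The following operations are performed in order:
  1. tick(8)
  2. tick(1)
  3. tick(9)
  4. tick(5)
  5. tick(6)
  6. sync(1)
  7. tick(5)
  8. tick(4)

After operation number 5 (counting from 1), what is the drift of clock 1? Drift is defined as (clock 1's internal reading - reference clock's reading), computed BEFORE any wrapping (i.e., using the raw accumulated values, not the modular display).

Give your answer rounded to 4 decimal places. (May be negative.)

After op 1 tick(8): ref=8.0000 raw=[9.6000 7.2000]
After op 2 tick(1): ref=9.0000 raw=[10.8000 8.1000]
After op 3 tick(9): ref=18.0000 raw=[21.6000 16.2000]
After op 4 tick(5): ref=23.0000 raw=[27.6000 20.7000]
After op 5 tick(6): ref=29.0000 raw=[34.8000 26.1000]
Drift of clock 1 after op 5: 26.1000 - 29.0000 = -2.9000

Answer: -2.9000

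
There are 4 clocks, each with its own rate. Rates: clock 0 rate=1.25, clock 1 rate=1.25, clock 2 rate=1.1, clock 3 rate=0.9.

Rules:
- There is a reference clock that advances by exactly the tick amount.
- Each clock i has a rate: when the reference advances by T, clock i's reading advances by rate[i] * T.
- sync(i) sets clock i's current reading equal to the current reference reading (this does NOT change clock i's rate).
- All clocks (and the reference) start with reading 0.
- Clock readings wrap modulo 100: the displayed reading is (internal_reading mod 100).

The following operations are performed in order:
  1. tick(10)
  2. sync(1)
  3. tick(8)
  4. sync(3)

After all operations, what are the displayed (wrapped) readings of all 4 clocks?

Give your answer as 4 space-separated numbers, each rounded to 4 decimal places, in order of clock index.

Answer: 22.5000 20.0000 19.8000 18.0000

Derivation:
After op 1 tick(10): ref=10.0000 raw=[12.5000 12.5000 11.0000 9.0000]
After op 2 sync(1): ref=10.0000 raw=[12.5000 10.0000 11.0000 9.0000]
After op 3 tick(8): ref=18.0000 raw=[22.5000 20.0000 19.8000 16.2000]
After op 4 sync(3): ref=18.0000 raw=[22.5000 20.0000 19.8000 18.0000]
Wrap final raw readings (mod 100): 22.5000 mod 100 = 22.5000; 20.0000 mod 100 = 20.0000; 19.8000 mod 100 = 19.8000; 18.0000 mod 100 = 18.0000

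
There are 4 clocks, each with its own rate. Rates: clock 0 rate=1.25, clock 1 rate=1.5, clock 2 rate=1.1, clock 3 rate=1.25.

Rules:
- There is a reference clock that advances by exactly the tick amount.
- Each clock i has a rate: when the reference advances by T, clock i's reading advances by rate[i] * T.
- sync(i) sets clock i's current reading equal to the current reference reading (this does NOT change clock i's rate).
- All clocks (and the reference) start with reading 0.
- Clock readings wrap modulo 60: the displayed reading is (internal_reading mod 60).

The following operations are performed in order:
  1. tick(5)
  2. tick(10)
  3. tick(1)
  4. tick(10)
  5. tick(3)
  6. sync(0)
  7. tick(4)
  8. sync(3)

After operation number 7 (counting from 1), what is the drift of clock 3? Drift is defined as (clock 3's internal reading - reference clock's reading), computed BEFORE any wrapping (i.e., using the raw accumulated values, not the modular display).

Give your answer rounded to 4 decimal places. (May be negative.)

After op 1 tick(5): ref=5.0000 raw=[6.2500 7.5000 5.5000 6.2500]
After op 2 tick(10): ref=15.0000 raw=[18.7500 22.5000 16.5000 18.7500]
After op 3 tick(1): ref=16.0000 raw=[20.0000 24.0000 17.6000 20.0000]
After op 4 tick(10): ref=26.0000 raw=[32.5000 39.0000 28.6000 32.5000]
After op 5 tick(3): ref=29.0000 raw=[36.2500 43.5000 31.9000 36.2500]
After op 6 sync(0): ref=29.0000 raw=[29.0000 43.5000 31.9000 36.2500]
After op 7 tick(4): ref=33.0000 raw=[34.0000 49.5000 36.3000 41.2500]
Drift of clock 3 after op 7: 41.2500 - 33.0000 = 8.2500

Answer: 8.2500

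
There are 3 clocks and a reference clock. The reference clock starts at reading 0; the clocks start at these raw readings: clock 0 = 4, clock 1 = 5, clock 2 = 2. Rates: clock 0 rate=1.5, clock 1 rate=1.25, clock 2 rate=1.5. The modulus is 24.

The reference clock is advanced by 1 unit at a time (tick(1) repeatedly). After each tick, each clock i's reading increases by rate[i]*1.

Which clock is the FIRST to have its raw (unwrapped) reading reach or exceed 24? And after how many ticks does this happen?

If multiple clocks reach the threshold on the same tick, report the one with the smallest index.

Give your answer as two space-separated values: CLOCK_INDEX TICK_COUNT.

clock 0: start=4, rate=1.5, needs 24-4 = 20; ticks = ceil(20/1.5) = ceil(13.3333) = 14; reading at tick 14 = 4 + 1.5*14 = 25.0000
clock 1: start=5, rate=1.25, needs 24-5 = 19; ticks = ceil(19/1.25) = ceil(15.2000) = 16; reading at tick 16 = 5 + 1.25*16 = 25.0000
clock 2: start=2, rate=1.5, needs 24-2 = 22; ticks = ceil(22/1.5) = ceil(14.6667) = 15; reading at tick 15 = 2 + 1.5*15 = 24.5000
Minimum tick count = 14; winners = [0]; smallest index = 0

Answer: 0 14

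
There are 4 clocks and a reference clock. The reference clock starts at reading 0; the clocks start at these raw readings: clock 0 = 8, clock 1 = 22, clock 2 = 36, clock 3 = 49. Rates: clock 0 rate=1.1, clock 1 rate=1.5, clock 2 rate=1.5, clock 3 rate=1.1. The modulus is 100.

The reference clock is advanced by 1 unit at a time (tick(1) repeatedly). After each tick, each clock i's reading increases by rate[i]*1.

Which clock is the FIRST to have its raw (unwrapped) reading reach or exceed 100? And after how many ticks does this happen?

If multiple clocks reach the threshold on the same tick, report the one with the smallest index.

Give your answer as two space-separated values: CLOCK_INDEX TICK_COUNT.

Answer: 2 43

Derivation:
clock 0: start=8, rate=1.1, needs 100-8 = 92; ticks = ceil(92/1.1) = ceil(83.6364) = 84; reading at tick 84 = 8 + 1.1*84 = 100.4000
clock 1: start=22, rate=1.5, needs 100-22 = 78; ticks = ceil(78/1.5) = ceil(52.0000) = 52; reading at tick 52 = 22 + 1.5*52 = 100.0000
clock 2: start=36, rate=1.5, needs 100-36 = 64; ticks = ceil(64/1.5) = ceil(42.6667) = 43; reading at tick 43 = 36 + 1.5*43 = 100.5000
clock 3: start=49, rate=1.1, needs 100-49 = 51; ticks = ceil(51/1.1) = ceil(46.3636) = 47; reading at tick 47 = 49 + 1.1*47 = 100.7000
Minimum tick count = 43; winners = [2]; smallest index = 2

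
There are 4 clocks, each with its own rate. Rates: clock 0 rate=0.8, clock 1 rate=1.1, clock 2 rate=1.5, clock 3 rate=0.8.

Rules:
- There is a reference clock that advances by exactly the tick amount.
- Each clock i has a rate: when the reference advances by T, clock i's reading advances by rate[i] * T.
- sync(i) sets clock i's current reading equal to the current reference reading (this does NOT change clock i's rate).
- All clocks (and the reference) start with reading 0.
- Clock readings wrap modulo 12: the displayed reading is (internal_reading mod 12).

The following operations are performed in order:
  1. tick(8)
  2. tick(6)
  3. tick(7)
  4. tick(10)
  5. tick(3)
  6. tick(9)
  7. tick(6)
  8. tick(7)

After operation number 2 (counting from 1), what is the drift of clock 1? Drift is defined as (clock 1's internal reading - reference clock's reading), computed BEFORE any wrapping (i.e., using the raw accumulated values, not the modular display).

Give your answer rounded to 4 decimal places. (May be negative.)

After op 1 tick(8): ref=8.0000 raw=[6.4000 8.8000 12.0000 6.4000]
After op 2 tick(6): ref=14.0000 raw=[11.2000 15.4000 21.0000 11.2000]
Drift of clock 1 after op 2: 15.4000 - 14.0000 = 1.4000

Answer: 1.4000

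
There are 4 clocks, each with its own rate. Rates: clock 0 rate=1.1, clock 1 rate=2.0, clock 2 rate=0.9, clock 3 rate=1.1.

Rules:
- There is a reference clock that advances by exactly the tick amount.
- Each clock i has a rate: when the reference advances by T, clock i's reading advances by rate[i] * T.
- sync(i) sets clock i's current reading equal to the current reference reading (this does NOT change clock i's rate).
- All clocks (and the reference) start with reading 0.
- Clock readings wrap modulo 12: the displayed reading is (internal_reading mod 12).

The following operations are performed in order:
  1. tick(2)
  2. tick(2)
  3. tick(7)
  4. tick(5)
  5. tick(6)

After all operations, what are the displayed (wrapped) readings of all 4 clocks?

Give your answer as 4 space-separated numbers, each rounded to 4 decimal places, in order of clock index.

Answer: 0.2000 8.0000 7.8000 0.2000

Derivation:
After op 1 tick(2): ref=2.0000 raw=[2.2000 4.0000 1.8000 2.2000]
After op 2 tick(2): ref=4.0000 raw=[4.4000 8.0000 3.6000 4.4000]
After op 3 tick(7): ref=11.0000 raw=[12.1000 22.0000 9.9000 12.1000]
After op 4 tick(5): ref=16.0000 raw=[17.6000 32.0000 14.4000 17.6000]
After op 5 tick(6): ref=22.0000 raw=[24.2000 44.0000 19.8000 24.2000]
Wrap final raw readings (mod 12): 24.2000 mod 12 = 0.2000; 44.0000 mod 12 = 8.0000; 19.8000 mod 12 = 7.8000; 24.2000 mod 12 = 0.2000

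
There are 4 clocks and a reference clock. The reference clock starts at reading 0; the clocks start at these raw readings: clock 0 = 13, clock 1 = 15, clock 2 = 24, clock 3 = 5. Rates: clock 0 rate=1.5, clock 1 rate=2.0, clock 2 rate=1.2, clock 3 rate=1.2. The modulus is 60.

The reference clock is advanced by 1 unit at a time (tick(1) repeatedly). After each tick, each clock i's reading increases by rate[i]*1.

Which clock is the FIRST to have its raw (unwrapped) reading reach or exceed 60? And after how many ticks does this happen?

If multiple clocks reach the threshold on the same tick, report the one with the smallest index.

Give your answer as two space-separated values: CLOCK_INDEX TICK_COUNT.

clock 0: start=13, rate=1.5, needs 60-13 = 47; ticks = ceil(47/1.5) = ceil(31.3333) = 32; reading at tick 32 = 13 + 1.5*32 = 61.0000
clock 1: start=15, rate=2.0, needs 60-15 = 45; ticks = ceil(45/2.0) = ceil(22.5000) = 23; reading at tick 23 = 15 + 2.0*23 = 61.0000
clock 2: start=24, rate=1.2, needs 60-24 = 36; ticks = ceil(36/1.2) = ceil(30.0000) = 30; reading at tick 30 = 24 + 1.2*30 = 60.0000
clock 3: start=5, rate=1.2, needs 60-5 = 55; ticks = ceil(55/1.2) = ceil(45.8333) = 46; reading at tick 46 = 5 + 1.2*46 = 60.2000
Minimum tick count = 23; winners = [1]; smallest index = 1

Answer: 1 23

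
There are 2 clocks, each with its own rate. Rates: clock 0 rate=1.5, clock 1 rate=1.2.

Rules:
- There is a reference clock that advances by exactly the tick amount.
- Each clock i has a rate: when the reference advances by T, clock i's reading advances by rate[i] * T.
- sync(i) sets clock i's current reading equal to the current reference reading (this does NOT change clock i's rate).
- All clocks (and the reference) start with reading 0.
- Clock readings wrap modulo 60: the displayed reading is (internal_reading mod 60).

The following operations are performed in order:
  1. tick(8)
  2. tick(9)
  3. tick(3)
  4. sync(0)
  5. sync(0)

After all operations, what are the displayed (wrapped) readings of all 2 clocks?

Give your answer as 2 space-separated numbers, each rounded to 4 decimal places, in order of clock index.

Answer: 20.0000 24.0000

Derivation:
After op 1 tick(8): ref=8.0000 raw=[12.0000 9.6000]
After op 2 tick(9): ref=17.0000 raw=[25.5000 20.4000]
After op 3 tick(3): ref=20.0000 raw=[30.0000 24.0000]
After op 4 sync(0): ref=20.0000 raw=[20.0000 24.0000]
After op 5 sync(0): ref=20.0000 raw=[20.0000 24.0000]
Wrap final raw readings (mod 60): 20.0000 mod 60 = 20.0000; 24.0000 mod 60 = 24.0000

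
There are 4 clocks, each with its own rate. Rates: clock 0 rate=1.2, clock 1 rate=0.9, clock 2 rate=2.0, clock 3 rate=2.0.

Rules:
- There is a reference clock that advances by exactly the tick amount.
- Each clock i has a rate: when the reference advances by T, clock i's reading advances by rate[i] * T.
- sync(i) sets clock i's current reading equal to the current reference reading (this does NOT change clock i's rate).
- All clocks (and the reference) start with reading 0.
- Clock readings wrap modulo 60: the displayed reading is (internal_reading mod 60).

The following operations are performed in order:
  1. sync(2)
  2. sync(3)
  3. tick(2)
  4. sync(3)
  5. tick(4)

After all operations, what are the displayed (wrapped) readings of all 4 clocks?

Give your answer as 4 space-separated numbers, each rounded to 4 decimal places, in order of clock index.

After op 1 sync(2): ref=0.0000 raw=[0.0000 0.0000 0.0000 0.0000]
After op 2 sync(3): ref=0.0000 raw=[0.0000 0.0000 0.0000 0.0000]
After op 3 tick(2): ref=2.0000 raw=[2.4000 1.8000 4.0000 4.0000]
After op 4 sync(3): ref=2.0000 raw=[2.4000 1.8000 4.0000 2.0000]
After op 5 tick(4): ref=6.0000 raw=[7.2000 5.4000 12.0000 10.0000]
Wrap final raw readings (mod 60): 7.2000 mod 60 = 7.2000; 5.4000 mod 60 = 5.4000; 12.0000 mod 60 = 12.0000; 10.0000 mod 60 = 10.0000

Answer: 7.2000 5.4000 12.0000 10.0000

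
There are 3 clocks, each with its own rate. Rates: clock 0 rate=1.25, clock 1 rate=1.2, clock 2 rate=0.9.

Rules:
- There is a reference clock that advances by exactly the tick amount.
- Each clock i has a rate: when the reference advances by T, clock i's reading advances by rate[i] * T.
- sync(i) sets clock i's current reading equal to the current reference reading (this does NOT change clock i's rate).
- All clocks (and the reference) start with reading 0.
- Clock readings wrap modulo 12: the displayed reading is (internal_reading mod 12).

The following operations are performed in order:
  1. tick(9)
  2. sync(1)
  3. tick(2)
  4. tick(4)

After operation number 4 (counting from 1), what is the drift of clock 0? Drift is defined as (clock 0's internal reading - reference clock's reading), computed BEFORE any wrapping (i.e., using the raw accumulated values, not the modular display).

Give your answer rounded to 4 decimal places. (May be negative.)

After op 1 tick(9): ref=9.0000 raw=[11.2500 10.8000 8.1000]
After op 2 sync(1): ref=9.0000 raw=[11.2500 9.0000 8.1000]
After op 3 tick(2): ref=11.0000 raw=[13.7500 11.4000 9.9000]
After op 4 tick(4): ref=15.0000 raw=[18.7500 16.2000 13.5000]
Drift of clock 0 after op 4: 18.7500 - 15.0000 = 3.7500

Answer: 3.7500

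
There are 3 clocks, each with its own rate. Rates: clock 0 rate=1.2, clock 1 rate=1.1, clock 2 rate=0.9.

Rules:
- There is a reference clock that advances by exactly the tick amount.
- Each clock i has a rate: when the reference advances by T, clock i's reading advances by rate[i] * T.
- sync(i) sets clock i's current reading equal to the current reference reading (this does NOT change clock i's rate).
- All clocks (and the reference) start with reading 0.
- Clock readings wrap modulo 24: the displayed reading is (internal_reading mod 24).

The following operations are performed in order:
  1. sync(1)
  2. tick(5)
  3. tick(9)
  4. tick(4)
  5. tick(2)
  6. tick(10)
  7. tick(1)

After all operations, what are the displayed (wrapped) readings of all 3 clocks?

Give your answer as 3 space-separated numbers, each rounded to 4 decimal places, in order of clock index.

After op 1 sync(1): ref=0.0000 raw=[0.0000 0.0000 0.0000]
After op 2 tick(5): ref=5.0000 raw=[6.0000 5.5000 4.5000]
After op 3 tick(9): ref=14.0000 raw=[16.8000 15.4000 12.6000]
After op 4 tick(4): ref=18.0000 raw=[21.6000 19.8000 16.2000]
After op 5 tick(2): ref=20.0000 raw=[24.0000 22.0000 18.0000]
After op 6 tick(10): ref=30.0000 raw=[36.0000 33.0000 27.0000]
After op 7 tick(1): ref=31.0000 raw=[37.2000 34.1000 27.9000]
Wrap final raw readings (mod 24): 37.2000 mod 24 = 13.2000; 34.1000 mod 24 = 10.1000; 27.9000 mod 24 = 3.9000

Answer: 13.2000 10.1000 3.9000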